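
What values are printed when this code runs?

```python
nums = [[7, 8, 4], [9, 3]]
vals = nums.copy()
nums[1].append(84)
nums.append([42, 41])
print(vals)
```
[[7, 8, 4], [9, 3, 84]]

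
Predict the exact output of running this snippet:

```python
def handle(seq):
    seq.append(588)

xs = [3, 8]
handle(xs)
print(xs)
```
[3, 8, 588]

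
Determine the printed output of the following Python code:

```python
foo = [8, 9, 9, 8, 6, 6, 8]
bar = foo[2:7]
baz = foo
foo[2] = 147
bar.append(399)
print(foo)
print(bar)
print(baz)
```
[8, 9, 147, 8, 6, 6, 8]
[9, 8, 6, 6, 8, 399]
[8, 9, 147, 8, 6, 6, 8]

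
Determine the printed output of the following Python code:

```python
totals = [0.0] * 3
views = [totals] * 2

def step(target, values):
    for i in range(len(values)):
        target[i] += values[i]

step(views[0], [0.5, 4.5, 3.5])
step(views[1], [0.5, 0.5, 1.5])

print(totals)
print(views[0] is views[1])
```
[1.0, 5.0, 5.0]
True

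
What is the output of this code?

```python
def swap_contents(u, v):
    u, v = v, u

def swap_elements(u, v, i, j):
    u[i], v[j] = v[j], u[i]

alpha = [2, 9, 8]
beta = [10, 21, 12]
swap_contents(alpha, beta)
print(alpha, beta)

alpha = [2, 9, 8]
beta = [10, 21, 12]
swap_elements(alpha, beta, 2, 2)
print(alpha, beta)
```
[2, 9, 8] [10, 21, 12]
[2, 9, 12] [10, 21, 8]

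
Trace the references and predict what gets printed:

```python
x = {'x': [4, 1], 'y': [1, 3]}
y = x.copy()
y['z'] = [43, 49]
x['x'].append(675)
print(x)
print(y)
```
{'x': [4, 1, 675], 'y': [1, 3]}
{'x': [4, 1, 675], 'y': [1, 3], 'z': [43, 49]}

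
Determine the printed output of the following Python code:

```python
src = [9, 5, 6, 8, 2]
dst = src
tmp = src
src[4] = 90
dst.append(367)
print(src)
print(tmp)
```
[9, 5, 6, 8, 90, 367]
[9, 5, 6, 8, 90, 367]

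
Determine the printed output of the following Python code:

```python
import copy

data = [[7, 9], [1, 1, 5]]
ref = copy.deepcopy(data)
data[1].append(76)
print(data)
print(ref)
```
[[7, 9], [1, 1, 5, 76]]
[[7, 9], [1, 1, 5]]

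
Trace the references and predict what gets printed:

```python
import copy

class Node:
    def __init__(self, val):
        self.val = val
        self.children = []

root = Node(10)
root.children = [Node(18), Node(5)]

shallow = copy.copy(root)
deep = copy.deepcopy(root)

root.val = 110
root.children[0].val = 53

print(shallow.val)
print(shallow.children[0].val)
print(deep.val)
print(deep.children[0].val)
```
10
53
10
18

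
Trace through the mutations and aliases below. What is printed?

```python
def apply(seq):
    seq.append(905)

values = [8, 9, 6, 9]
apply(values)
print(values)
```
[8, 9, 6, 9, 905]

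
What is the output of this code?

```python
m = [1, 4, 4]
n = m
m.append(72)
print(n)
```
[1, 4, 4, 72]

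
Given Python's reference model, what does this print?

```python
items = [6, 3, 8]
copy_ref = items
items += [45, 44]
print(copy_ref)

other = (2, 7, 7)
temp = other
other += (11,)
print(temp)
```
[6, 3, 8, 45, 44]
(2, 7, 7)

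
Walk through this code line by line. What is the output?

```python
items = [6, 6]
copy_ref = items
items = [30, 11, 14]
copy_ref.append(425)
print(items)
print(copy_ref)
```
[30, 11, 14]
[6, 6, 425]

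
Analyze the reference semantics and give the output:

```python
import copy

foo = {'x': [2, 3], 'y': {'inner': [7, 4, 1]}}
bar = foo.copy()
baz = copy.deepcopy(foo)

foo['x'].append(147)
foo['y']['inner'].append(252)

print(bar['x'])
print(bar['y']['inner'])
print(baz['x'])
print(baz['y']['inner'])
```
[2, 3, 147]
[7, 4, 1, 252]
[2, 3]
[7, 4, 1]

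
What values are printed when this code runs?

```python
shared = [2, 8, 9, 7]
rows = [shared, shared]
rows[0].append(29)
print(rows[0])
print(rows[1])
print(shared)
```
[2, 8, 9, 7, 29]
[2, 8, 9, 7, 29]
[2, 8, 9, 7, 29]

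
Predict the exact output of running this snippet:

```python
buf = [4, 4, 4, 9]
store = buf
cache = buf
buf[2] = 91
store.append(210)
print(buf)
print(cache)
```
[4, 4, 91, 9, 210]
[4, 4, 91, 9, 210]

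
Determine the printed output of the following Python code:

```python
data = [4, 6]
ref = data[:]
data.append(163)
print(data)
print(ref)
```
[4, 6, 163]
[4, 6]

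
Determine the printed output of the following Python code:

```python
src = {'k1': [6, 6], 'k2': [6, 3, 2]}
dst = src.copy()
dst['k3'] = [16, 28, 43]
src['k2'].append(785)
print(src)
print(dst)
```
{'k1': [6, 6], 'k2': [6, 3, 2, 785]}
{'k1': [6, 6], 'k2': [6, 3, 2, 785], 'k3': [16, 28, 43]}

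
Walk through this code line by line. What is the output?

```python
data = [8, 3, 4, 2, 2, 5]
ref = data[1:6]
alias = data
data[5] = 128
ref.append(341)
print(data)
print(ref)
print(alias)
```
[8, 3, 4, 2, 2, 128]
[3, 4, 2, 2, 5, 341]
[8, 3, 4, 2, 2, 128]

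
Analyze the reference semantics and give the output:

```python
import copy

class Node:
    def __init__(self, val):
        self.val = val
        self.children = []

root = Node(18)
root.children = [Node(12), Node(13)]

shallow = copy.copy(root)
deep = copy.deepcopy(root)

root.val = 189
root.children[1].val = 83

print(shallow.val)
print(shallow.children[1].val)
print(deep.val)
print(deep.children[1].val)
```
18
83
18
13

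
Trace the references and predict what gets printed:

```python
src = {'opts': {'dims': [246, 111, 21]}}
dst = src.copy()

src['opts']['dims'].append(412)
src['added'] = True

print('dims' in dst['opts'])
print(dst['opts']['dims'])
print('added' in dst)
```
True
[246, 111, 21, 412]
False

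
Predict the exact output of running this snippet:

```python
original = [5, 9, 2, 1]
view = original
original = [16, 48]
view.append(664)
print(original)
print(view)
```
[16, 48]
[5, 9, 2, 1, 664]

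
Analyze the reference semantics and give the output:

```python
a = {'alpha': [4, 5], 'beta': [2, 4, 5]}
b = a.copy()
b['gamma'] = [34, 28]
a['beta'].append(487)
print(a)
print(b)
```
{'alpha': [4, 5], 'beta': [2, 4, 5, 487]}
{'alpha': [4, 5], 'beta': [2, 4, 5, 487], 'gamma': [34, 28]}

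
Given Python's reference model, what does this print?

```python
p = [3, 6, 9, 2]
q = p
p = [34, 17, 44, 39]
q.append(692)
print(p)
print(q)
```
[34, 17, 44, 39]
[3, 6, 9, 2, 692]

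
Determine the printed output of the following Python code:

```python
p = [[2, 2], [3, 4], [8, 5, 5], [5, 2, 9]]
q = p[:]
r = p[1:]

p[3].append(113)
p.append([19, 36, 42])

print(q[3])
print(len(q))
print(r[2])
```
[5, 2, 9, 113]
4
[5, 2, 9, 113]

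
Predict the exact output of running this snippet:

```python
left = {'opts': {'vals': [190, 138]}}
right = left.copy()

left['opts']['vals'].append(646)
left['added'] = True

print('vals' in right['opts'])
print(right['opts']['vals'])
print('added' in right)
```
True
[190, 138, 646]
False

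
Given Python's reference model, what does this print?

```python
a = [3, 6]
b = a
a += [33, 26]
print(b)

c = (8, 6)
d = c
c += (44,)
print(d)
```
[3, 6, 33, 26]
(8, 6)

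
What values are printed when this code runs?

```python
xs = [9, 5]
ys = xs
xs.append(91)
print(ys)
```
[9, 5, 91]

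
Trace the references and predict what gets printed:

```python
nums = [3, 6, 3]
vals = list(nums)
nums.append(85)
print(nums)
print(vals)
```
[3, 6, 3, 85]
[3, 6, 3]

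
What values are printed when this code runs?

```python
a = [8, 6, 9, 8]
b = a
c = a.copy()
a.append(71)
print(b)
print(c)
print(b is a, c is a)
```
[8, 6, 9, 8, 71]
[8, 6, 9, 8]
True False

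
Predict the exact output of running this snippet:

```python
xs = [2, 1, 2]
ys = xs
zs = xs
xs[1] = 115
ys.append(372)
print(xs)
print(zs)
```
[2, 115, 2, 372]
[2, 115, 2, 372]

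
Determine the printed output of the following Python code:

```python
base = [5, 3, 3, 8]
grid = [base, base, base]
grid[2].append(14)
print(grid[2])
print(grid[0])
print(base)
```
[5, 3, 3, 8, 14]
[5, 3, 3, 8, 14]
[5, 3, 3, 8, 14]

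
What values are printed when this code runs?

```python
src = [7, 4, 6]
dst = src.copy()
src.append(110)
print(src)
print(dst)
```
[7, 4, 6, 110]
[7, 4, 6]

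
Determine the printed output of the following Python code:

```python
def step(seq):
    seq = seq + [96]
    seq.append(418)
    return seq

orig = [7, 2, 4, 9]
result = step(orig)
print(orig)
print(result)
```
[7, 2, 4, 9]
[7, 2, 4, 9, 96, 418]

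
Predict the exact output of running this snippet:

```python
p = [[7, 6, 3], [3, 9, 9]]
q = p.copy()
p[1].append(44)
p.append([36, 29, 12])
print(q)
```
[[7, 6, 3], [3, 9, 9, 44]]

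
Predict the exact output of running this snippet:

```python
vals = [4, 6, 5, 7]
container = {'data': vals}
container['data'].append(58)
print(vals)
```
[4, 6, 5, 7, 58]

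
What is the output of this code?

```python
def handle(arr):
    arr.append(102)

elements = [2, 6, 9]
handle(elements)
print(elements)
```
[2, 6, 9, 102]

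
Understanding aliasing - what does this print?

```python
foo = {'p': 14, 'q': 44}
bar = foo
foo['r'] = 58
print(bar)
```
{'p': 14, 'q': 44, 'r': 58}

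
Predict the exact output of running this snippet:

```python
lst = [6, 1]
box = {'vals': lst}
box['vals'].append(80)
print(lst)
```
[6, 1, 80]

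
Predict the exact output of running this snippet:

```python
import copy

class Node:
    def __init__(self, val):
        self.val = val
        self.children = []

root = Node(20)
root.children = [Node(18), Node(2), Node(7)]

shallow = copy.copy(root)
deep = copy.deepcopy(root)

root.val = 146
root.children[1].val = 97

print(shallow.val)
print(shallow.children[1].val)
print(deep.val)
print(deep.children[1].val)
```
20
97
20
2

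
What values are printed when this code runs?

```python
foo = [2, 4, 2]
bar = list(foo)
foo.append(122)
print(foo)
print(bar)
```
[2, 4, 2, 122]
[2, 4, 2]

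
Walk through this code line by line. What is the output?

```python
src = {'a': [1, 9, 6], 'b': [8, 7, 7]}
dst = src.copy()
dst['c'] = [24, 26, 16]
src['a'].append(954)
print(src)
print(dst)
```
{'a': [1, 9, 6, 954], 'b': [8, 7, 7]}
{'a': [1, 9, 6, 954], 'b': [8, 7, 7], 'c': [24, 26, 16]}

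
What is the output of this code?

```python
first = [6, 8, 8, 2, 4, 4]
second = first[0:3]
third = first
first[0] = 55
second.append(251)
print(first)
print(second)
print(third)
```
[55, 8, 8, 2, 4, 4]
[6, 8, 8, 251]
[55, 8, 8, 2, 4, 4]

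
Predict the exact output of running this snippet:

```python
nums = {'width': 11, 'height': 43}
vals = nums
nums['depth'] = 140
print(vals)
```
{'width': 11, 'height': 43, 'depth': 140}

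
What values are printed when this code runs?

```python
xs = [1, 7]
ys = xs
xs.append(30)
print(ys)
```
[1, 7, 30]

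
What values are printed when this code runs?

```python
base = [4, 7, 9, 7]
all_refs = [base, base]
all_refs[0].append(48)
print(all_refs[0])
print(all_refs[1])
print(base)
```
[4, 7, 9, 7, 48]
[4, 7, 9, 7, 48]
[4, 7, 9, 7, 48]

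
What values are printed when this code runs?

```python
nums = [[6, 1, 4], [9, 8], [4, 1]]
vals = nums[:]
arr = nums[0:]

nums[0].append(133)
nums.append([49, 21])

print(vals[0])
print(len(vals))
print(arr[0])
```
[6, 1, 4, 133]
3
[6, 1, 4, 133]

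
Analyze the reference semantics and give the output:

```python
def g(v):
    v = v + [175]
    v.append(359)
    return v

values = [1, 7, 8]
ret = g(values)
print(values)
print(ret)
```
[1, 7, 8]
[1, 7, 8, 175, 359]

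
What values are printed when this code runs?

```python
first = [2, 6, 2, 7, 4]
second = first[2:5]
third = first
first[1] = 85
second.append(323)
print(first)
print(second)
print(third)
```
[2, 85, 2, 7, 4]
[2, 7, 4, 323]
[2, 85, 2, 7, 4]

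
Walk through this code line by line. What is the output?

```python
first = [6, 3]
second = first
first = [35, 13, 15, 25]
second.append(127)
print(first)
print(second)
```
[35, 13, 15, 25]
[6, 3, 127]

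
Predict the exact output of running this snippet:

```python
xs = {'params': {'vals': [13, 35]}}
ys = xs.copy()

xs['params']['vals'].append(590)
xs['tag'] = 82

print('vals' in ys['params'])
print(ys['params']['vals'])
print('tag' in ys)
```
True
[13, 35, 590]
False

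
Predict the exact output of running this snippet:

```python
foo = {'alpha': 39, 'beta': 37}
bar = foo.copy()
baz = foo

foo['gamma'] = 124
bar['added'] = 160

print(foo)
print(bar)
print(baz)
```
{'alpha': 39, 'beta': 37, 'gamma': 124}
{'alpha': 39, 'beta': 37, 'added': 160}
{'alpha': 39, 'beta': 37, 'gamma': 124}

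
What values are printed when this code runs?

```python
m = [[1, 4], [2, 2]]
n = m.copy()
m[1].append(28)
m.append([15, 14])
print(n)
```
[[1, 4], [2, 2, 28]]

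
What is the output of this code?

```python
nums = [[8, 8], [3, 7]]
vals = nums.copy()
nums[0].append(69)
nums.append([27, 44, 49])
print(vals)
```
[[8, 8, 69], [3, 7]]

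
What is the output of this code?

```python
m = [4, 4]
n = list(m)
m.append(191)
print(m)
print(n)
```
[4, 4, 191]
[4, 4]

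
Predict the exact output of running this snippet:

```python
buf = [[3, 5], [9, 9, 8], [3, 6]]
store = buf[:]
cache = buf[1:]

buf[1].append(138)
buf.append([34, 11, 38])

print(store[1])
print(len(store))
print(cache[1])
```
[9, 9, 8, 138]
3
[3, 6]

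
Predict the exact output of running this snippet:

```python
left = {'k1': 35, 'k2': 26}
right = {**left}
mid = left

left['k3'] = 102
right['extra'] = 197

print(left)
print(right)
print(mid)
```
{'k1': 35, 'k2': 26, 'k3': 102}
{'k1': 35, 'k2': 26, 'extra': 197}
{'k1': 35, 'k2': 26, 'k3': 102}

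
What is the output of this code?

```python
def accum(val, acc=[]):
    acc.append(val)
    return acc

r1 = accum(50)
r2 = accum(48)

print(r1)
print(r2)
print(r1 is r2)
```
[50, 48]
[50, 48]
True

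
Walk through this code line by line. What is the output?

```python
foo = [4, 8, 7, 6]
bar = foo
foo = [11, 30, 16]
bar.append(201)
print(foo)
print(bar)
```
[11, 30, 16]
[4, 8, 7, 6, 201]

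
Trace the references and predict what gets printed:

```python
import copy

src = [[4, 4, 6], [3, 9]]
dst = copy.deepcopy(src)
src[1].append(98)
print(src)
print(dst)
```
[[4, 4, 6], [3, 9, 98]]
[[4, 4, 6], [3, 9]]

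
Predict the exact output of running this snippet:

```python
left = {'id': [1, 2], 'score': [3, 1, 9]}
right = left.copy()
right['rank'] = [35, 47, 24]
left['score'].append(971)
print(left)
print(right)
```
{'id': [1, 2], 'score': [3, 1, 9, 971]}
{'id': [1, 2], 'score': [3, 1, 9, 971], 'rank': [35, 47, 24]}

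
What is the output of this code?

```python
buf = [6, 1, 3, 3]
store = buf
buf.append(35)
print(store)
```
[6, 1, 3, 3, 35]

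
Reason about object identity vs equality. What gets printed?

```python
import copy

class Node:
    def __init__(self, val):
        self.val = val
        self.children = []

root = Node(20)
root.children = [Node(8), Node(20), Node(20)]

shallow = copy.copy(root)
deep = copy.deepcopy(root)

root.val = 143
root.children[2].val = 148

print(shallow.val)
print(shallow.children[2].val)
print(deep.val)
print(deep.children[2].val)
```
20
148
20
20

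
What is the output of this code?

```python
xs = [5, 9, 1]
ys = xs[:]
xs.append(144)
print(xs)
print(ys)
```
[5, 9, 1, 144]
[5, 9, 1]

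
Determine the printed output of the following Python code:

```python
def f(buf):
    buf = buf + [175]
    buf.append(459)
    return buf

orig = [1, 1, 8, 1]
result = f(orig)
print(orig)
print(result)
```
[1, 1, 8, 1]
[1, 1, 8, 1, 175, 459]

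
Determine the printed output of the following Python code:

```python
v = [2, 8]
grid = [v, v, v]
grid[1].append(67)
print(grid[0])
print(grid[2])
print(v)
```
[2, 8, 67]
[2, 8, 67]
[2, 8, 67]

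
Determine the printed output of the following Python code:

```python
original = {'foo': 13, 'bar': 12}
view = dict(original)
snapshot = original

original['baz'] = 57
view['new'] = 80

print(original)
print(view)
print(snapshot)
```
{'foo': 13, 'bar': 12, 'baz': 57}
{'foo': 13, 'bar': 12, 'new': 80}
{'foo': 13, 'bar': 12, 'baz': 57}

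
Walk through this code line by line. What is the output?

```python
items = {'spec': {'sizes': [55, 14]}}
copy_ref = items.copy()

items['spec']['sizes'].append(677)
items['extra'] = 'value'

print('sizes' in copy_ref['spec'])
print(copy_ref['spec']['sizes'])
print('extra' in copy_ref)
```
True
[55, 14, 677]
False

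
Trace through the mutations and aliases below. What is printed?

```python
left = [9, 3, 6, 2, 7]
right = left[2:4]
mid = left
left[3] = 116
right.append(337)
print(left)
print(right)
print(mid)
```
[9, 3, 6, 116, 7]
[6, 2, 337]
[9, 3, 6, 116, 7]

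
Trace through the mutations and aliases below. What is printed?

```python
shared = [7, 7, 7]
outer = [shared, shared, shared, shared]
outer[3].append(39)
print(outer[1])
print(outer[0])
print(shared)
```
[7, 7, 7, 39]
[7, 7, 7, 39]
[7, 7, 7, 39]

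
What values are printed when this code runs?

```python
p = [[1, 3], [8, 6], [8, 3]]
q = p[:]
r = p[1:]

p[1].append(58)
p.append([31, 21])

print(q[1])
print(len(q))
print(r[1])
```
[8, 6, 58]
3
[8, 3]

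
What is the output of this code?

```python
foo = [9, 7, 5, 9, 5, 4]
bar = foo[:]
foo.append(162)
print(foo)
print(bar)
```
[9, 7, 5, 9, 5, 4, 162]
[9, 7, 5, 9, 5, 4]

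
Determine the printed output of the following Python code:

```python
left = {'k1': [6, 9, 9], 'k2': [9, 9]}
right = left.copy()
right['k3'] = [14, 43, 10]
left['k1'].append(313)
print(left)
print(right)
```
{'k1': [6, 9, 9, 313], 'k2': [9, 9]}
{'k1': [6, 9, 9, 313], 'k2': [9, 9], 'k3': [14, 43, 10]}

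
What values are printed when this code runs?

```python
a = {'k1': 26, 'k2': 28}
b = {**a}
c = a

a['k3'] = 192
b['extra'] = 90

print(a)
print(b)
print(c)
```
{'k1': 26, 'k2': 28, 'k3': 192}
{'k1': 26, 'k2': 28, 'extra': 90}
{'k1': 26, 'k2': 28, 'k3': 192}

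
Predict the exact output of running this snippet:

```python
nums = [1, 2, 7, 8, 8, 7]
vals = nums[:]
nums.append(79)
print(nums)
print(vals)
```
[1, 2, 7, 8, 8, 7, 79]
[1, 2, 7, 8, 8, 7]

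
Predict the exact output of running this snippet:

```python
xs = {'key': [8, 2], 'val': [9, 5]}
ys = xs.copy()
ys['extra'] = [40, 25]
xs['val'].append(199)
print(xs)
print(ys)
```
{'key': [8, 2], 'val': [9, 5, 199]}
{'key': [8, 2], 'val': [9, 5, 199], 'extra': [40, 25]}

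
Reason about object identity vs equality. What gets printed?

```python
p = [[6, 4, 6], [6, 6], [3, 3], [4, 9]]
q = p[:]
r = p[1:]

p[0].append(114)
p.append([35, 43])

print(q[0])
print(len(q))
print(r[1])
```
[6, 4, 6, 114]
4
[3, 3]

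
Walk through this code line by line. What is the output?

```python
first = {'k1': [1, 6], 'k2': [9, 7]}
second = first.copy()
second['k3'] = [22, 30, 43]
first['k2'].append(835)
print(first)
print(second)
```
{'k1': [1, 6], 'k2': [9, 7, 835]}
{'k1': [1, 6], 'k2': [9, 7, 835], 'k3': [22, 30, 43]}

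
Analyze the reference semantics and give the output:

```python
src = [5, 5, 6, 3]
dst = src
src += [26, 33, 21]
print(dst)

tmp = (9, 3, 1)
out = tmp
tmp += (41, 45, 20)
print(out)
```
[5, 5, 6, 3, 26, 33, 21]
(9, 3, 1)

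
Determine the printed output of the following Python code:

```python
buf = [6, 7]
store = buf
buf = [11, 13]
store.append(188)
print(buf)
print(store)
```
[11, 13]
[6, 7, 188]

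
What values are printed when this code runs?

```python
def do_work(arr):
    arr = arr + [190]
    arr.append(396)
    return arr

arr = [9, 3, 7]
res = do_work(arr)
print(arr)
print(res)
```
[9, 3, 7]
[9, 3, 7, 190, 396]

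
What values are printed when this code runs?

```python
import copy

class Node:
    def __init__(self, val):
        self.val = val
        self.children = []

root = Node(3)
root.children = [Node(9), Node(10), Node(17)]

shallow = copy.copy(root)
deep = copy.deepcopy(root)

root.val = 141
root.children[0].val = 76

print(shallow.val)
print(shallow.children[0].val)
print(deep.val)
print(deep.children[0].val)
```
3
76
3
9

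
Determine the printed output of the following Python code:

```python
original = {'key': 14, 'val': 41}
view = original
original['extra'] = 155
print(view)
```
{'key': 14, 'val': 41, 'extra': 155}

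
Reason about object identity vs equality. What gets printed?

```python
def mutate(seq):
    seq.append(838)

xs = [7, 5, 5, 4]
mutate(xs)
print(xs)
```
[7, 5, 5, 4, 838]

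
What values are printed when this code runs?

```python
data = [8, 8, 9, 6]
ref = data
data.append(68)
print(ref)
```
[8, 8, 9, 6, 68]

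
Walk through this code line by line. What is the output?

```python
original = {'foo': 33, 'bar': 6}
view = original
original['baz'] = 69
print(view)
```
{'foo': 33, 'bar': 6, 'baz': 69}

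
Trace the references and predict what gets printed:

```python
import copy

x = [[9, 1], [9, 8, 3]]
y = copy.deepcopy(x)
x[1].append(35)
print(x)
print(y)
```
[[9, 1], [9, 8, 3, 35]]
[[9, 1], [9, 8, 3]]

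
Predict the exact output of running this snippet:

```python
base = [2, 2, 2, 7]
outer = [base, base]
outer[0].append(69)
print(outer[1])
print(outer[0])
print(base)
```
[2, 2, 2, 7, 69]
[2, 2, 2, 7, 69]
[2, 2, 2, 7, 69]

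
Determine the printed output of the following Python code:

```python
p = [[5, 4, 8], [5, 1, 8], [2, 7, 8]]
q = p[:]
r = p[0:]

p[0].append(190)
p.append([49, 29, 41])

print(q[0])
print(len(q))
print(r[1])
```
[5, 4, 8, 190]
3
[5, 1, 8]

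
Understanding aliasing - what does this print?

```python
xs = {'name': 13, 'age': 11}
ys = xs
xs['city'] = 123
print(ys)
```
{'name': 13, 'age': 11, 'city': 123}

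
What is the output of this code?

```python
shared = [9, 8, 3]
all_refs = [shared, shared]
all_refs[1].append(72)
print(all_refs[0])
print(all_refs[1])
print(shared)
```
[9, 8, 3, 72]
[9, 8, 3, 72]
[9, 8, 3, 72]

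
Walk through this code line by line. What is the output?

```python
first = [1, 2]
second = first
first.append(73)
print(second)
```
[1, 2, 73]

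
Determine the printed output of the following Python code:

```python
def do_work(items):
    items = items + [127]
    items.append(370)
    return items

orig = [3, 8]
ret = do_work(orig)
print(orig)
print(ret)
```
[3, 8]
[3, 8, 127, 370]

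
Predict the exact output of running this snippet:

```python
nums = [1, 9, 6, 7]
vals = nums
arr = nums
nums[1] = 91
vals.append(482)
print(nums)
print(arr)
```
[1, 91, 6, 7, 482]
[1, 91, 6, 7, 482]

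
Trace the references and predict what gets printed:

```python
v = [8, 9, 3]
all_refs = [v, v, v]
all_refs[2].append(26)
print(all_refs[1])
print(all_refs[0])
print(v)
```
[8, 9, 3, 26]
[8, 9, 3, 26]
[8, 9, 3, 26]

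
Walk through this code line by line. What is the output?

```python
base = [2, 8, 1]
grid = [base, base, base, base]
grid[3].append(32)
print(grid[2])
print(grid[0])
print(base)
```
[2, 8, 1, 32]
[2, 8, 1, 32]
[2, 8, 1, 32]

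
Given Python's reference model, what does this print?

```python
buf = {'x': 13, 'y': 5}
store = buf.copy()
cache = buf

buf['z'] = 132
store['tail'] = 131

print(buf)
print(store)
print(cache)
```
{'x': 13, 'y': 5, 'z': 132}
{'x': 13, 'y': 5, 'tail': 131}
{'x': 13, 'y': 5, 'z': 132}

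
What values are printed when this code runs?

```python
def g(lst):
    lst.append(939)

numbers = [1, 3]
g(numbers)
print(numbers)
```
[1, 3, 939]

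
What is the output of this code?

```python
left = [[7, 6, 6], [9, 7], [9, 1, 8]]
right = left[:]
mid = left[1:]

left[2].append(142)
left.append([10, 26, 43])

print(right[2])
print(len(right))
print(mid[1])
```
[9, 1, 8, 142]
3
[9, 1, 8, 142]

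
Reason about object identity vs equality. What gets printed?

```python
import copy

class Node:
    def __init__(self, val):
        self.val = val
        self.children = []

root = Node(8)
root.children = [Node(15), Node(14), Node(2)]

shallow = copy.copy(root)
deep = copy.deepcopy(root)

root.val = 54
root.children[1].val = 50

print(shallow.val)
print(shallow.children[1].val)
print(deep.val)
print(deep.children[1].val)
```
8
50
8
14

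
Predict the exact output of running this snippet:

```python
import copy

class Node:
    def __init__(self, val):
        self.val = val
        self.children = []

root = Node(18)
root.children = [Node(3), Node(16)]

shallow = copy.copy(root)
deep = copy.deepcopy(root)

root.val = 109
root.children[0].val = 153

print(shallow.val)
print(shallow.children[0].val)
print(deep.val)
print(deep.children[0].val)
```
18
153
18
3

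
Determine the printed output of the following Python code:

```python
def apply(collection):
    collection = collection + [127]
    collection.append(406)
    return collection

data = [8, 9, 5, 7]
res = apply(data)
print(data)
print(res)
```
[8, 9, 5, 7]
[8, 9, 5, 7, 127, 406]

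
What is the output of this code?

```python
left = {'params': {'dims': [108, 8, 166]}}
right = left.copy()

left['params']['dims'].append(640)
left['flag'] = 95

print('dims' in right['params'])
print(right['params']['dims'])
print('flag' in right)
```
True
[108, 8, 166, 640]
False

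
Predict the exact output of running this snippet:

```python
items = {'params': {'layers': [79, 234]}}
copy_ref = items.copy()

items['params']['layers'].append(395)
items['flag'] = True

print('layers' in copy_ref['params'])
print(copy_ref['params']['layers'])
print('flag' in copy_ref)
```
True
[79, 234, 395]
False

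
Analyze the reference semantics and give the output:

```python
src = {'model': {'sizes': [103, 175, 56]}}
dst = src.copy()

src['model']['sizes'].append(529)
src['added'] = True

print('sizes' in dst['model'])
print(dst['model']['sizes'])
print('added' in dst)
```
True
[103, 175, 56, 529]
False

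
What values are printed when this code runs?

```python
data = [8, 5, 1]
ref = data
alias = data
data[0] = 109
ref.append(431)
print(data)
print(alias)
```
[109, 5, 1, 431]
[109, 5, 1, 431]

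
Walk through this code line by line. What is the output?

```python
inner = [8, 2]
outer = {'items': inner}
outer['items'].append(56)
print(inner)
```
[8, 2, 56]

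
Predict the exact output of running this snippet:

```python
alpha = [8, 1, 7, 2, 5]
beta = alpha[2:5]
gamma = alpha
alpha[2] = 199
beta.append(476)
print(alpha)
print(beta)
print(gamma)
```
[8, 1, 199, 2, 5]
[7, 2, 5, 476]
[8, 1, 199, 2, 5]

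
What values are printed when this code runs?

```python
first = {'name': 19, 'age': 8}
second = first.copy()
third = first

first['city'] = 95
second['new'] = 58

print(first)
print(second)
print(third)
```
{'name': 19, 'age': 8, 'city': 95}
{'name': 19, 'age': 8, 'new': 58}
{'name': 19, 'age': 8, 'city': 95}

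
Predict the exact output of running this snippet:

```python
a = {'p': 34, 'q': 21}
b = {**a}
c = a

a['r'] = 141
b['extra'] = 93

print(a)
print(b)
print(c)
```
{'p': 34, 'q': 21, 'r': 141}
{'p': 34, 'q': 21, 'extra': 93}
{'p': 34, 'q': 21, 'r': 141}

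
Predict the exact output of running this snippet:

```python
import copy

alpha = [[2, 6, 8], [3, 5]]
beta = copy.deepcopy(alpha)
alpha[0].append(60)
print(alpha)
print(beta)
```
[[2, 6, 8, 60], [3, 5]]
[[2, 6, 8], [3, 5]]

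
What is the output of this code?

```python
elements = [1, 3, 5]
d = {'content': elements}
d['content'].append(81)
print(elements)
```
[1, 3, 5, 81]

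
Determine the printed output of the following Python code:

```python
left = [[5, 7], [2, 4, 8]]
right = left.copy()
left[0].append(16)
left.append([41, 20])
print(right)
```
[[5, 7, 16], [2, 4, 8]]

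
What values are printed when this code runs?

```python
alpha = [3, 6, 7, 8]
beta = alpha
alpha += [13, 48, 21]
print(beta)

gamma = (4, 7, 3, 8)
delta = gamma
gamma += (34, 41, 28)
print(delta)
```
[3, 6, 7, 8, 13, 48, 21]
(4, 7, 3, 8)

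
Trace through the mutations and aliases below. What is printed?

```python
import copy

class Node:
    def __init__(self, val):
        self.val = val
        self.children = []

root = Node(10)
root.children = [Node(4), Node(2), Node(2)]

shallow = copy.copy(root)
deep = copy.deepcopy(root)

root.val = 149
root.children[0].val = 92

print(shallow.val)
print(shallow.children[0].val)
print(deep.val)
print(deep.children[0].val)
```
10
92
10
4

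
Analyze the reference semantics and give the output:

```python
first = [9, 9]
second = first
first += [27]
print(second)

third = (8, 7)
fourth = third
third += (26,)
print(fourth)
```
[9, 9, 27]
(8, 7)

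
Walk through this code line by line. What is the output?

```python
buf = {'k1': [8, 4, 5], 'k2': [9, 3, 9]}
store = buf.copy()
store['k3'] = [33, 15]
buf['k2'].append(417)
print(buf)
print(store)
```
{'k1': [8, 4, 5], 'k2': [9, 3, 9, 417]}
{'k1': [8, 4, 5], 'k2': [9, 3, 9, 417], 'k3': [33, 15]}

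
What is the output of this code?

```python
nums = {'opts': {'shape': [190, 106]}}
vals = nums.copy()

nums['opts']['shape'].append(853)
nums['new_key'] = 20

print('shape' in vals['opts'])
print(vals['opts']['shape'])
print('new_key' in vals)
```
True
[190, 106, 853]
False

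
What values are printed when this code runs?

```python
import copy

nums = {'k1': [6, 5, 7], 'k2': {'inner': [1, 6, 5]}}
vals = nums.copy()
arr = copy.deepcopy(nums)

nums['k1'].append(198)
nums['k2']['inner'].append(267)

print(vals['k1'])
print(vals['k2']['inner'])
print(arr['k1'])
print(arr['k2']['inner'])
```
[6, 5, 7, 198]
[1, 6, 5, 267]
[6, 5, 7]
[1, 6, 5]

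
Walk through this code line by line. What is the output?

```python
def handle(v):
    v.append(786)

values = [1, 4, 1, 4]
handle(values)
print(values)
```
[1, 4, 1, 4, 786]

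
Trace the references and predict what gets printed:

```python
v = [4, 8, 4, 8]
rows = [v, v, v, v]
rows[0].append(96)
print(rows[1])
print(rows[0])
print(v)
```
[4, 8, 4, 8, 96]
[4, 8, 4, 8, 96]
[4, 8, 4, 8, 96]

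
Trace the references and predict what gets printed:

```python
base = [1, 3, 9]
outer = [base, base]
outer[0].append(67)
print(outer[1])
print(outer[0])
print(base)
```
[1, 3, 9, 67]
[1, 3, 9, 67]
[1, 3, 9, 67]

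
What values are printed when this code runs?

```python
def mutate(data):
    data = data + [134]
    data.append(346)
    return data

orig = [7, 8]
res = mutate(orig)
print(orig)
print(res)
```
[7, 8]
[7, 8, 134, 346]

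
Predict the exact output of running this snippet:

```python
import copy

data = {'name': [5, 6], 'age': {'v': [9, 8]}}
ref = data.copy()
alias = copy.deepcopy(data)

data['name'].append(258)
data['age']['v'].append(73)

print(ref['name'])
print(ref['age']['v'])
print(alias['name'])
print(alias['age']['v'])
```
[5, 6, 258]
[9, 8, 73]
[5, 6]
[9, 8]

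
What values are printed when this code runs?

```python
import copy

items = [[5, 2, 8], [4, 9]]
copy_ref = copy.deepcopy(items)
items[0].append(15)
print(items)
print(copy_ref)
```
[[5, 2, 8, 15], [4, 9]]
[[5, 2, 8], [4, 9]]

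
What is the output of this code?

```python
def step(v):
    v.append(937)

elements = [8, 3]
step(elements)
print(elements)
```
[8, 3, 937]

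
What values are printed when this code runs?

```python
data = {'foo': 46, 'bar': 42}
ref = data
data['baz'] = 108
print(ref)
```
{'foo': 46, 'bar': 42, 'baz': 108}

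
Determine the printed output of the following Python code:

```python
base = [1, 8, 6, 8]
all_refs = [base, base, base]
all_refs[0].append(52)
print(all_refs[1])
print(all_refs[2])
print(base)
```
[1, 8, 6, 8, 52]
[1, 8, 6, 8, 52]
[1, 8, 6, 8, 52]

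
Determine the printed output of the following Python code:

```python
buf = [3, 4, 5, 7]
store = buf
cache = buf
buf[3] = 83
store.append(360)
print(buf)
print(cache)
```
[3, 4, 5, 83, 360]
[3, 4, 5, 83, 360]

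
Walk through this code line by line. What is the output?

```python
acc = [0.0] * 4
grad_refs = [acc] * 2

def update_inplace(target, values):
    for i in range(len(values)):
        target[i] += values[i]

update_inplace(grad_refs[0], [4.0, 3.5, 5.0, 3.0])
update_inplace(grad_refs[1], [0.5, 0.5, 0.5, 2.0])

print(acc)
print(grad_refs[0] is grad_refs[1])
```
[4.5, 4.0, 5.5, 5.0]
True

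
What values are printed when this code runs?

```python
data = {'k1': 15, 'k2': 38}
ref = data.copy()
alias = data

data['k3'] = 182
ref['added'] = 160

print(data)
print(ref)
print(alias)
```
{'k1': 15, 'k2': 38, 'k3': 182}
{'k1': 15, 'k2': 38, 'added': 160}
{'k1': 15, 'k2': 38, 'k3': 182}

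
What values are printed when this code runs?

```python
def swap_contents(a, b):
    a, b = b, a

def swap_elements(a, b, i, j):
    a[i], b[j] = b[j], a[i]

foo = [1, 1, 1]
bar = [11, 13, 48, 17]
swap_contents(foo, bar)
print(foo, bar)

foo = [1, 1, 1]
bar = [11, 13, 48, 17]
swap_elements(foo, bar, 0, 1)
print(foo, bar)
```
[1, 1, 1] [11, 13, 48, 17]
[13, 1, 1] [11, 1, 48, 17]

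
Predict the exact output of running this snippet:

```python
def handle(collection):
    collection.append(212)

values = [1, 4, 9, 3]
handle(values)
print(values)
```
[1, 4, 9, 3, 212]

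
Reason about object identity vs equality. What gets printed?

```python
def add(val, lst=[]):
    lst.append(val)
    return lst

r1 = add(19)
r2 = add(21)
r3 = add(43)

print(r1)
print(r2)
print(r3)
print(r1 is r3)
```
[19, 21, 43]
[19, 21, 43]
[19, 21, 43]
True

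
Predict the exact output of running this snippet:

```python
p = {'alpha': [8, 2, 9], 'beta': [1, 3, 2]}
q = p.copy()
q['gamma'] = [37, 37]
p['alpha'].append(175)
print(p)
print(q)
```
{'alpha': [8, 2, 9, 175], 'beta': [1, 3, 2]}
{'alpha': [8, 2, 9, 175], 'beta': [1, 3, 2], 'gamma': [37, 37]}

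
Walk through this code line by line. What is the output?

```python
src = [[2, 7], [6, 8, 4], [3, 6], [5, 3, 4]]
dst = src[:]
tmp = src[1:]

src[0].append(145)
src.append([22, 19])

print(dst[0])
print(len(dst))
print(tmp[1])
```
[2, 7, 145]
4
[3, 6]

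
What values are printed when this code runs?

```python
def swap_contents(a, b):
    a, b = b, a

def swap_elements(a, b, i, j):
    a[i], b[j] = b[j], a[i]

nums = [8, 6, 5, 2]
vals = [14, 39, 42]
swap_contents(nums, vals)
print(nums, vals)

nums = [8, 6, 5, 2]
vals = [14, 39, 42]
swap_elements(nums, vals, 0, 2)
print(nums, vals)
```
[8, 6, 5, 2] [14, 39, 42]
[42, 6, 5, 2] [14, 39, 8]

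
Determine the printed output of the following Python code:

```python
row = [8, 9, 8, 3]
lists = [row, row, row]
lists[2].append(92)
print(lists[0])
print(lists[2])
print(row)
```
[8, 9, 8, 3, 92]
[8, 9, 8, 3, 92]
[8, 9, 8, 3, 92]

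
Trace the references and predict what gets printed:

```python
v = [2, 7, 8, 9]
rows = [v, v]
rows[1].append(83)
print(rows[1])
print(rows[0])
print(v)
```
[2, 7, 8, 9, 83]
[2, 7, 8, 9, 83]
[2, 7, 8, 9, 83]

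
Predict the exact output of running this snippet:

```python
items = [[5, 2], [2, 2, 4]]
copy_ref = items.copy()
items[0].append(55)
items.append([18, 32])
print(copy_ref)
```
[[5, 2, 55], [2, 2, 4]]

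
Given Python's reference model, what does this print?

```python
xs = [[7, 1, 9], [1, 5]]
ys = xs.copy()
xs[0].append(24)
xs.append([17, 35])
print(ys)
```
[[7, 1, 9, 24], [1, 5]]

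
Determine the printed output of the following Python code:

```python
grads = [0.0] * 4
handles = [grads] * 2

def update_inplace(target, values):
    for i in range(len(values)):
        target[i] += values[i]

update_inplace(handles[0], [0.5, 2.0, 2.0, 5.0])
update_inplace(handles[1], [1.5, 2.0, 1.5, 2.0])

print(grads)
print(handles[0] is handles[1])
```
[2.0, 4.0, 3.5, 7.0]
True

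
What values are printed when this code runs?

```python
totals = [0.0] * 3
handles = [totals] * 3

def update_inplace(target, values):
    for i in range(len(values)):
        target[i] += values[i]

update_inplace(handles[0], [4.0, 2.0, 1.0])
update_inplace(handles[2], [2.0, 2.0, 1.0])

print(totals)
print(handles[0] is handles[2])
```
[6.0, 4.0, 2.0]
True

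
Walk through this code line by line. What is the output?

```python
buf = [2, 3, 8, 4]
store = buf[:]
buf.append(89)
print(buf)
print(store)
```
[2, 3, 8, 4, 89]
[2, 3, 8, 4]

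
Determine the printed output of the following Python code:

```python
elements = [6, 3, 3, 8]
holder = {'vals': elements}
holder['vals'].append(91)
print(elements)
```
[6, 3, 3, 8, 91]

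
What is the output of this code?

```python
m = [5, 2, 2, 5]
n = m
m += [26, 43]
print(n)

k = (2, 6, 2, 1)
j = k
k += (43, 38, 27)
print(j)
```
[5, 2, 2, 5, 26, 43]
(2, 6, 2, 1)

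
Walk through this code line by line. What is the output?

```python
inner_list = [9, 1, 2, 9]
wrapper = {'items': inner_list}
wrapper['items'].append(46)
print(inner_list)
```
[9, 1, 2, 9, 46]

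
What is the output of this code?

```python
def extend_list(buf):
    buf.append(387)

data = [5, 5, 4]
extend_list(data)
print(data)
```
[5, 5, 4, 387]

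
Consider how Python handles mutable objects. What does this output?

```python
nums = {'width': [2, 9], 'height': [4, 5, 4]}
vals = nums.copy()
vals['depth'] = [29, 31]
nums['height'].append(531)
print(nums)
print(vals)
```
{'width': [2, 9], 'height': [4, 5, 4, 531]}
{'width': [2, 9], 'height': [4, 5, 4, 531], 'depth': [29, 31]}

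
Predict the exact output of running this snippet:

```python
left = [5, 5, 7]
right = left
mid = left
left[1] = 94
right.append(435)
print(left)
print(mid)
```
[5, 94, 7, 435]
[5, 94, 7, 435]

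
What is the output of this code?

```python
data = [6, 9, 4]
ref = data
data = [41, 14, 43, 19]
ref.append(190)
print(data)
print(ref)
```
[41, 14, 43, 19]
[6, 9, 4, 190]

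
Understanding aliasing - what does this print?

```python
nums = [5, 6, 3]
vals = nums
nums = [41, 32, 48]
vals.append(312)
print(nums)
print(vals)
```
[41, 32, 48]
[5, 6, 3, 312]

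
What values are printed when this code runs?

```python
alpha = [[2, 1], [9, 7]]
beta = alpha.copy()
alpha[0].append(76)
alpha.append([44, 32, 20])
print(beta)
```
[[2, 1, 76], [9, 7]]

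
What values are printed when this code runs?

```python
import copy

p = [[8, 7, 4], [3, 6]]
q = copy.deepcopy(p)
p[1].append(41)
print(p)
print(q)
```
[[8, 7, 4], [3, 6, 41]]
[[8, 7, 4], [3, 6]]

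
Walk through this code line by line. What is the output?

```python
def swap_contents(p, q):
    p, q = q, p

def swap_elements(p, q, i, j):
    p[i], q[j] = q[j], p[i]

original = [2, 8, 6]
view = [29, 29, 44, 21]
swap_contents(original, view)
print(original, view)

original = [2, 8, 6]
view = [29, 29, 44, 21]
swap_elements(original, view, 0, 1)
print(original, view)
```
[2, 8, 6] [29, 29, 44, 21]
[29, 8, 6] [29, 2, 44, 21]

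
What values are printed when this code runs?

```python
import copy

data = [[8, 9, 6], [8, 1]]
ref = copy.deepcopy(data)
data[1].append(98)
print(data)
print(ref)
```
[[8, 9, 6], [8, 1, 98]]
[[8, 9, 6], [8, 1]]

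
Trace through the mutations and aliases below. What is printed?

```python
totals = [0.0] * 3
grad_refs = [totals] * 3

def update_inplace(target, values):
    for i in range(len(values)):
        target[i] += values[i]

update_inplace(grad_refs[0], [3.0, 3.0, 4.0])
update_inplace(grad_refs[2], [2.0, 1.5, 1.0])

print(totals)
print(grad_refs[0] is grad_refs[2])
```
[5.0, 4.5, 5.0]
True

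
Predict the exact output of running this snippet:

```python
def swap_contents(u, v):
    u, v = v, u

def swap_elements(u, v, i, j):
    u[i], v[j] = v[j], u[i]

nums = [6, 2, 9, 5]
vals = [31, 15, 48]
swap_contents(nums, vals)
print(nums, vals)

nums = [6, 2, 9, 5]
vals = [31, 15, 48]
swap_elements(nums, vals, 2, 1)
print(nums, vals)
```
[6, 2, 9, 5] [31, 15, 48]
[6, 2, 15, 5] [31, 9, 48]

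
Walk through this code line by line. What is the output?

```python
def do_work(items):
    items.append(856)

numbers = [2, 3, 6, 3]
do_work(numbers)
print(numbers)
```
[2, 3, 6, 3, 856]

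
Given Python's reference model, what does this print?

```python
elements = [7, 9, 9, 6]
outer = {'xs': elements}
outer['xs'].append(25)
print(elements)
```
[7, 9, 9, 6, 25]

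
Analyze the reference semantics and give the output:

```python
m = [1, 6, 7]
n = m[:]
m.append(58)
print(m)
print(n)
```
[1, 6, 7, 58]
[1, 6, 7]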